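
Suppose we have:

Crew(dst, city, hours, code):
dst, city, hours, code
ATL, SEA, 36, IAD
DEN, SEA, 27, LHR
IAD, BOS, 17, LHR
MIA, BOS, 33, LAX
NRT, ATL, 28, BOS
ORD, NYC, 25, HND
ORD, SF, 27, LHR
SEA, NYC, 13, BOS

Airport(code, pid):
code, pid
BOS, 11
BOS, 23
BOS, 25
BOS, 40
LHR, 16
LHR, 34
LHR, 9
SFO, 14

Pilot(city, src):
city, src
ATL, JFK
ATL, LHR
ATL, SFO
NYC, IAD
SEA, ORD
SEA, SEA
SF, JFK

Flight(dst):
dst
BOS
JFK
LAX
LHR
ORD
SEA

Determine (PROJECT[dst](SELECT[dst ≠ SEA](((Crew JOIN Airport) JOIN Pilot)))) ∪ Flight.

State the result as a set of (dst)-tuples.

Natural join on code: {(DEN, SEA, 27, LHR, 16), (DEN, SEA, 27, LHR, 34), (DEN, SEA, 27, LHR, 9), (IAD, BOS, 17, LHR, 16), (IAD, BOS, 17, LHR, 34), (IAD, BOS, 17, LHR, 9), (NRT, ATL, 28, BOS, 11), (NRT, ATL, 28, BOS, 23), (NRT, ATL, 28, BOS, 25), (NRT, ATL, 28, BOS, 40), (ORD, SF, 27, LHR, 16), (ORD, SF, 27, LHR, 34), (ORD, SF, 27, LHR, 9), (SEA, NYC, 13, BOS, 11), (SEA, NYC, 13, BOS, 23), (SEA, NYC, 13, BOS, 25), (SEA, NYC, 13, BOS, 40)}
Natural join on city: {(DEN, SEA, 27, LHR, 16, ORD), (DEN, SEA, 27, LHR, 16, SEA), (DEN, SEA, 27, LHR, 34, ORD), (DEN, SEA, 27, LHR, 34, SEA), (DEN, SEA, 27, LHR, 9, ORD), (DEN, SEA, 27, LHR, 9, SEA), (NRT, ATL, 28, BOS, 11, JFK), (NRT, ATL, 28, BOS, 11, LHR), (NRT, ATL, 28, BOS, 11, SFO), (NRT, ATL, 28, BOS, 23, JFK), (NRT, ATL, 28, BOS, 23, LHR), (NRT, ATL, 28, BOS, 23, SFO), (NRT, ATL, 28, BOS, 25, JFK), (NRT, ATL, 28, BOS, 25, LHR), (NRT, ATL, 28, BOS, 25, SFO), (NRT, ATL, 28, BOS, 40, JFK), (NRT, ATL, 28, BOS, 40, LHR), (NRT, ATL, 28, BOS, 40, SFO), (ORD, SF, 27, LHR, 16, JFK), (ORD, SF, 27, LHR, 34, JFK), (ORD, SF, 27, LHR, 9, JFK), (SEA, NYC, 13, BOS, 11, IAD), (SEA, NYC, 13, BOS, 23, IAD), (SEA, NYC, 13, BOS, 25, IAD), (SEA, NYC, 13, BOS, 40, IAD)}
Selection dst ≠ SEA: {(DEN, SEA, 27, LHR, 16, ORD), (DEN, SEA, 27, LHR, 16, SEA), (DEN, SEA, 27, LHR, 34, ORD), (DEN, SEA, 27, LHR, 34, SEA), (DEN, SEA, 27, LHR, 9, ORD), (DEN, SEA, 27, LHR, 9, SEA), (NRT, ATL, 28, BOS, 11, JFK), (NRT, ATL, 28, BOS, 11, LHR), (NRT, ATL, 28, BOS, 11, SFO), (NRT, ATL, 28, BOS, 23, JFK), (NRT, ATL, 28, BOS, 23, LHR), (NRT, ATL, 28, BOS, 23, SFO), (NRT, ATL, 28, BOS, 25, JFK), (NRT, ATL, 28, BOS, 25, LHR), (NRT, ATL, 28, BOS, 25, SFO), (NRT, ATL, 28, BOS, 40, JFK), (NRT, ATL, 28, BOS, 40, LHR), (NRT, ATL, 28, BOS, 40, SFO), (ORD, SF, 27, LHR, 16, JFK), (ORD, SF, 27, LHR, 34, JFK), (ORD, SF, 27, LHR, 9, JFK)}
π_{dst} gives {DEN, NRT, ORD} (18 duplicate(s) eliminated).
Union: {DEN, NRT, ORD} with {BOS, JFK, LAX, LHR, ORD, SEA} → {BOS, DEN, JFK, LAX, LHR, NRT, ORD, SEA}

{BOS, DEN, JFK, LAX, LHR, NRT, ORD, SEA}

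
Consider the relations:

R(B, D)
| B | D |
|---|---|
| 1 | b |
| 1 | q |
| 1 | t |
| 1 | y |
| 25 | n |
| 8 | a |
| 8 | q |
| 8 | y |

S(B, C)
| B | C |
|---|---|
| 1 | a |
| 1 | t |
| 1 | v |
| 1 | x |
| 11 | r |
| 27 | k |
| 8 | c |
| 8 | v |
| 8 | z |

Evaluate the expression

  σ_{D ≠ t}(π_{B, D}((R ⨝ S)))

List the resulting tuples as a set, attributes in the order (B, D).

{(1, b), (1, q), (1, y), (8, a), (8, q), (8, y)}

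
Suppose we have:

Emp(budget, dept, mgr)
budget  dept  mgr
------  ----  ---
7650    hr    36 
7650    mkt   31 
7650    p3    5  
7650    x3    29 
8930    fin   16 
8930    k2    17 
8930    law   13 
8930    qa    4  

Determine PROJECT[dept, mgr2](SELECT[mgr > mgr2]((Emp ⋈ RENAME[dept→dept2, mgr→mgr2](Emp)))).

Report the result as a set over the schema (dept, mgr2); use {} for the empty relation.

ρ[dept→dept2, mgr→mgr2]: schema becomes (budget, dept2, mgr2); tuples unchanged.
Natural join on budget: {(7650, hr, 36, hr, 36), (7650, hr, 36, mkt, 31), (7650, hr, 36, p3, 5), (7650, hr, 36, x3, 29), (7650, mkt, 31, hr, 36), (7650, mkt, 31, mkt, 31), (7650, mkt, 31, p3, 5), (7650, mkt, 31, x3, 29), (7650, p3, 5, hr, 36), (7650, p3, 5, mkt, 31), (7650, p3, 5, p3, 5), (7650, p3, 5, x3, 29), (7650, x3, 29, hr, 36), (7650, x3, 29, mkt, 31), (7650, x3, 29, p3, 5), (7650, x3, 29, x3, 29), (8930, fin, 16, fin, 16), (8930, fin, 16, k2, 17), (8930, fin, 16, law, 13), (8930, fin, 16, qa, 4), (8930, k2, 17, fin, 16), (8930, k2, 17, k2, 17), (8930, k2, 17, law, 13), (8930, k2, 17, qa, 4), (8930, law, 13, fin, 16), (8930, law, 13, k2, 17), (8930, law, 13, law, 13), (8930, law, 13, qa, 4), (8930, qa, 4, fin, 16), (8930, qa, 4, k2, 17), (8930, qa, 4, law, 13), (8930, qa, 4, qa, 4)}
Filtering on mgr > mgr2 leaves {(7650, hr, 36, mkt, 31), (7650, hr, 36, p3, 5), (7650, hr, 36, x3, 29), (7650, mkt, 31, p3, 5), (7650, mkt, 31, x3, 29), (7650, x3, 29, p3, 5), (8930, fin, 16, law, 13), (8930, fin, 16, qa, 4), (8930, k2, 17, fin, 16), (8930, k2, 17, law, 13), (8930, k2, 17, qa, 4), (8930, law, 13, qa, 4)}.
Keep only column(s) dept, mgr2: {(fin, 13), (fin, 4), (hr, 29), (hr, 31), (hr, 5), (k2, 13), (k2, 16), (k2, 4), (law, 4), (mkt, 29), (mkt, 5), (x3, 5)}

{(fin, 13), (fin, 4), (hr, 29), (hr, 31), (hr, 5), (k2, 13), (k2, 16), (k2, 4), (law, 4), (mkt, 29), (mkt, 5), (x3, 5)}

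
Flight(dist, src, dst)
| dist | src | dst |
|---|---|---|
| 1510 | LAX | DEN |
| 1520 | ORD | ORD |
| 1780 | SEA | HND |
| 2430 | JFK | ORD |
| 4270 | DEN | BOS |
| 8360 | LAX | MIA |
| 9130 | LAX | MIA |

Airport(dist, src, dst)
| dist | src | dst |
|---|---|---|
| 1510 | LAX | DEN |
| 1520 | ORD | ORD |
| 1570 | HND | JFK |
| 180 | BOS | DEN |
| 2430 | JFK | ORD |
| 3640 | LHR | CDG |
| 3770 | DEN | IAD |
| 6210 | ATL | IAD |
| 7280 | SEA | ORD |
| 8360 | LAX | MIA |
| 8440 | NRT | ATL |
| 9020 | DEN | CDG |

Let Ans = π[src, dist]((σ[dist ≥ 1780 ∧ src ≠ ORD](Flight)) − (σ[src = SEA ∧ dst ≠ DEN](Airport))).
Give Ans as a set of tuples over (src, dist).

{(DEN, 4270), (JFK, 2430), (LAX, 8360), (LAX, 9130), (SEA, 1780)}

σ[dist ≥ 1780 ∧ src ≠ ORD]: keep tuples satisfying dist ≥ 1780 ∧ src ≠ ORD → {(1780, SEA, HND), (2430, JFK, ORD), (4270, DEN, BOS), (8360, LAX, MIA), (9130, LAX, MIA)}
σ[src = SEA ∧ dst ≠ DEN]: keep tuples satisfying src = SEA ∧ dst ≠ DEN → {(7280, SEA, ORD)}
Taking the difference: {(1780, SEA, HND), (2430, JFK, ORD), (4270, DEN, BOS), (8360, LAX, MIA), (9130, LAX, MIA)}
π_{src, dist} gives {(DEN, 4270), (JFK, 2430), (LAX, 8360), (LAX, 9130), (SEA, 1780)}.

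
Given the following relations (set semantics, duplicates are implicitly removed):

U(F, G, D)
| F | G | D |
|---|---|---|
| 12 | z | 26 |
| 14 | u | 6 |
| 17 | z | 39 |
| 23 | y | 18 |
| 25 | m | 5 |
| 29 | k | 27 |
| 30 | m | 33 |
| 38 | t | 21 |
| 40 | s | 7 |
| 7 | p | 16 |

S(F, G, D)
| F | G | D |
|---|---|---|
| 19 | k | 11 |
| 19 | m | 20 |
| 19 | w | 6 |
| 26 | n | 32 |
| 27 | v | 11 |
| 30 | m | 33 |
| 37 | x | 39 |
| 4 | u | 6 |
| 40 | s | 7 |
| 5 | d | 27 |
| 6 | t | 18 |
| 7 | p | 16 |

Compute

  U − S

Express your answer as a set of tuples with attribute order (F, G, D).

{(12, z, 26), (14, u, 6), (17, z, 39), (23, y, 18), (25, m, 5), (29, k, 27), (38, t, 21)}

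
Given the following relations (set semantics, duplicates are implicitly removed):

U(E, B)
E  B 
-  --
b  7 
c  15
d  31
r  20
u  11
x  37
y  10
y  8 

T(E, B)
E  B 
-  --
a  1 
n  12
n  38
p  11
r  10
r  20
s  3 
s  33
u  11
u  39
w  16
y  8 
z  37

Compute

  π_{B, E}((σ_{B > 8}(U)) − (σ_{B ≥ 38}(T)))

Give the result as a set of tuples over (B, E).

Filtering on B > 8 leaves {(c, 15), (d, 31), (r, 20), (u, 11), (x, 37), (y, 10)}.
Filtering on B ≥ 38 leaves {(n, 38), (u, 39)}.
Difference: {(c, 15), (d, 31), (r, 20), (u, 11), (x, 37), (y, 10)} with {(n, 38), (u, 39)} → {(c, 15), (d, 31), (r, 20), (u, 11), (x, 37), (y, 10)}
π_{B, E} gives {(10, y), (11, u), (15, c), (20, r), (31, d), (37, x)}.

{(10, y), (11, u), (15, c), (20, r), (31, d), (37, x)}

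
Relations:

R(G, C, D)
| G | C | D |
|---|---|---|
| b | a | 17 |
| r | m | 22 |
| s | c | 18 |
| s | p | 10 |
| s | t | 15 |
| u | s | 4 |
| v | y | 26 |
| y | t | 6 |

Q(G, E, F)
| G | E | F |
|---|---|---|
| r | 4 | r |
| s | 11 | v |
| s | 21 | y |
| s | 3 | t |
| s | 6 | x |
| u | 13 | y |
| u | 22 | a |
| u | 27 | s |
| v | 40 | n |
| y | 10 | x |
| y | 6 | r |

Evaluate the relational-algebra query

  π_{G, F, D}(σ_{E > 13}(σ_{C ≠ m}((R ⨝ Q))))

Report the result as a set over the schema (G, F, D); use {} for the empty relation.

{(s, y, 10), (s, y, 15), (s, y, 18), (u, a, 4), (u, s, 4), (v, n, 26)}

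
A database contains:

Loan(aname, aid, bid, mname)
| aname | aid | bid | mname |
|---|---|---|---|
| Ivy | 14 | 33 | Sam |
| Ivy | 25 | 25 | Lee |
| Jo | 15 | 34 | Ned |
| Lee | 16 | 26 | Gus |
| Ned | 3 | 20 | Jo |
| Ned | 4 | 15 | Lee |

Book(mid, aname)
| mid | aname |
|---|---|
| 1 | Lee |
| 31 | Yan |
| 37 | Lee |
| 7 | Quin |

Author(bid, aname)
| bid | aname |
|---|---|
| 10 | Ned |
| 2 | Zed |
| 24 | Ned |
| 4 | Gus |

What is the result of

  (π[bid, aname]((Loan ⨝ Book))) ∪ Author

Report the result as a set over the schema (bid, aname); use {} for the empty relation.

{(10, Ned), (2, Zed), (24, Ned), (26, Lee), (4, Gus)}

Joining Loan and Book on aname yields {(Lee, 16, 26, Gus, 1), (Lee, 16, 26, Gus, 37)}.
π[bid, aname]: project onto (bid, aname) (1 duplicate(s) eliminated) → {(26, Lee)}
Taking the union: {(10, Ned), (2, Zed), (24, Ned), (26, Lee), (4, Gus)}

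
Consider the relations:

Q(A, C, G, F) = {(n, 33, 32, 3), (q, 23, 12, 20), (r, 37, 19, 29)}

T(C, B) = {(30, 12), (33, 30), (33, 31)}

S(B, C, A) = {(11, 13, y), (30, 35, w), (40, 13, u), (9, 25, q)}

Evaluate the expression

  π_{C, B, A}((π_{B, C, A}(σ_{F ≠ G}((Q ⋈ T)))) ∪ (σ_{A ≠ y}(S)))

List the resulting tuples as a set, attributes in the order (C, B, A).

Q ⋈ T (natural join on C): {(n, 33, 32, 3, 30), (n, 33, 32, 3, 31)}
Selection F ≠ G: {(n, 33, 32, 3, 30), (n, 33, 32, 3, 31)}
Keep only column(s) B, C, A: {(30, 33, n), (31, 33, n)}
Selection A ≠ y: {(30, 35, w), (40, 13, u), (9, 25, q)}
Union: {(30, 33, n), (31, 33, n)} with {(30, 35, w), (40, 13, u), (9, 25, q)} → {(30, 33, n), (30, 35, w), (31, 33, n), (40, 13, u), (9, 25, q)}
Keep only column(s) C, B, A: {(13, 40, u), (25, 9, q), (33, 30, n), (33, 31, n), (35, 30, w)}

{(13, 40, u), (25, 9, q), (33, 30, n), (33, 31, n), (35, 30, w)}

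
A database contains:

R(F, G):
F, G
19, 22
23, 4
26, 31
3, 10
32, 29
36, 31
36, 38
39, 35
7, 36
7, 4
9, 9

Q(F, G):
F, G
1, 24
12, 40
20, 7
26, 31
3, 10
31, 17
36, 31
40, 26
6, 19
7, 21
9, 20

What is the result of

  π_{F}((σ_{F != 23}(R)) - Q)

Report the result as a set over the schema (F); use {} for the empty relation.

σ[F != 23]: keep tuples satisfying F != 23 → {(19, 22), (26, 31), (3, 10), (32, 29), (36, 31), (36, 38), (39, 35), (7, 36), (7, 4), (9, 9)}
Taking the difference: {(19, 22), (32, 29), (36, 38), (39, 35), (7, 36), (7, 4), (9, 9)}
Projecting to F (1 duplicate(s) eliminated): {19, 32, 36, 39, 7, 9}

{19, 32, 36, 39, 7, 9}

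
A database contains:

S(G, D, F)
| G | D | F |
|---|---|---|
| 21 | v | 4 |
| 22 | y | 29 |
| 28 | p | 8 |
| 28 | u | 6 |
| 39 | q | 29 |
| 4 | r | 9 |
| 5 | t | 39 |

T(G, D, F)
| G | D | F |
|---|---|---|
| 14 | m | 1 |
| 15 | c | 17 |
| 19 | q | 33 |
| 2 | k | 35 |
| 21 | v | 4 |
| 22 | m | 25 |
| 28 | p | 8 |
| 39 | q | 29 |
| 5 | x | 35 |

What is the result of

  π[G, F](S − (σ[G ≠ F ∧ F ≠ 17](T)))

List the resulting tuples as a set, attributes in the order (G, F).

{(22, 29), (28, 6), (4, 9), (5, 39)}

Selection G ≠ F ∧ F ≠ 17: {(14, m, 1), (19, q, 33), (2, k, 35), (21, v, 4), (22, m, 25), (28, p, 8), (39, q, 29), (5, x, 35)}
Set difference of the two operands is {(22, y, 29), (28, u, 6), (4, r, 9), (5, t, 39)}.
Projecting to G, F: {(22, 29), (28, 6), (4, 9), (5, 39)}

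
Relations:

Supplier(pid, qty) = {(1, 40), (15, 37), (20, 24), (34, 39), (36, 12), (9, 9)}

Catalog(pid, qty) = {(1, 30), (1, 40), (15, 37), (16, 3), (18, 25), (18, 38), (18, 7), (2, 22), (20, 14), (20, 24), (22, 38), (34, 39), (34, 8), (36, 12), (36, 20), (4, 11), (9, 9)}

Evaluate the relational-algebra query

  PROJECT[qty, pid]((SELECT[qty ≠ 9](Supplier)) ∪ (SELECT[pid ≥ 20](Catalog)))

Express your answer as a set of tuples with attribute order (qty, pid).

{(12, 36), (14, 20), (20, 36), (24, 20), (37, 15), (38, 22), (39, 34), (40, 1), (8, 34)}

Selection qty ≠ 9: {(1, 40), (15, 37), (20, 24), (34, 39), (36, 12)}
Selection pid ≥ 20: {(20, 14), (20, 24), (22, 38), (34, 39), (34, 8), (36, 12), (36, 20)}
Set union of the two operands is {(1, 40), (15, 37), (20, 14), (20, 24), (22, 38), (34, 39), (34, 8), (36, 12), (36, 20)}.
Projecting to qty, pid: {(12, 36), (14, 20), (20, 36), (24, 20), (37, 15), (38, 22), (39, 34), (40, 1), (8, 34)}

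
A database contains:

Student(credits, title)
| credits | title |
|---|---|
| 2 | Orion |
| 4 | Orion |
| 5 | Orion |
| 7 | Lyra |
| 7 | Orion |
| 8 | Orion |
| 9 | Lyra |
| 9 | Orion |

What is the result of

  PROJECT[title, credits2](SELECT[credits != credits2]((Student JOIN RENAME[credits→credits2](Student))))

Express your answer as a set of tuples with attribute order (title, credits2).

ρ[credits→credits2]: schema becomes (credits2, title); tuples unchanged.
Joining Student and RENAME[credits→credits2](Student) on title yields {(2, Orion, 2), (2, Orion, 4), (2, Orion, 5), (2, Orion, 7), (2, Orion, 8), (2, Orion, 9), (4, Orion, 2), (4, Orion, 4), (4, Orion, 5), (4, Orion, 7), (4, Orion, 8), (4, Orion, 9), (5, Orion, 2), (5, Orion, 4), (5, Orion, 5), (5, Orion, 7), (5, Orion, 8), (5, Orion, 9), (7, Lyra, 7), (7, Lyra, 9), (7, Orion, 2), (7, Orion, 4), (7, Orion, 5), (7, Orion, 7), (7, Orion, 8), (7, Orion, 9), (8, Orion, 2), (8, Orion, 4), (8, Orion, 5), (8, Orion, 7), (8, Orion, 8), (8, Orion, 9), (9, Lyra, 7), (9, Lyra, 9), (9, Orion, 2), (9, Orion, 4), (9, Orion, 5), (9, Orion, 7), (9, Orion, 8), (9, Orion, 9)}.
Apply σ_{credits != credits2}; surviving tuples: {(2, Orion, 4), (2, Orion, 5), (2, Orion, 7), (2, Orion, 8), (2, Orion, 9), (4, Orion, 2), (4, Orion, 5), (4, Orion, 7), (4, Orion, 8), (4, Orion, 9), (5, Orion, 2), (5, Orion, 4), (5, Orion, 7), (5, Orion, 8), (5, Orion, 9), (7, Lyra, 9), (7, Orion, 2), (7, Orion, 4), (7, Orion, 5), (7, Orion, 8), (7, Orion, 9), (8, Orion, 2), (8, Orion, 4), (8, Orion, 5), (8, Orion, 7), (8, Orion, 9), (9, Lyra, 7), (9, Orion, 2), (9, Orion, 4), (9, Orion, 5), (9, Orion, 7), (9, Orion, 8)}
π_{title, credits2} gives {(Lyra, 7), (Lyra, 9), (Orion, 2), (Orion, 4), (Orion, 5), (Orion, 7), (Orion, 8), (Orion, 9)} (24 duplicate(s) eliminated).

{(Lyra, 7), (Lyra, 9), (Orion, 2), (Orion, 4), (Orion, 5), (Orion, 7), (Orion, 8), (Orion, 9)}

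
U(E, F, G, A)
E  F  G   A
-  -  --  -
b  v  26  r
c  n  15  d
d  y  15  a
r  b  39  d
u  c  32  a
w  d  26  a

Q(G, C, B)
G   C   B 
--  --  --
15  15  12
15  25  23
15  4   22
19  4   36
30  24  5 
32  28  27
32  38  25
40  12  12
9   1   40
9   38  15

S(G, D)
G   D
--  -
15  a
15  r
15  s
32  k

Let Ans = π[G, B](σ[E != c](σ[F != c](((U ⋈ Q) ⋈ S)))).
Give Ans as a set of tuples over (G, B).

U ⋈ Q (natural join on G): {(c, n, 15, d, 15, 12), (c, n, 15, d, 25, 23), (c, n, 15, d, 4, 22), (d, y, 15, a, 15, 12), (d, y, 15, a, 25, 23), (d, y, 15, a, 4, 22), (u, c, 32, a, 28, 27), (u, c, 32, a, 38, 25)}
(U ⋈ Q) ⋈ S (natural join on G): {(c, n, 15, d, 15, 12, a), (c, n, 15, d, 15, 12, r), (c, n, 15, d, 15, 12, s), (c, n, 15, d, 25, 23, a), (c, n, 15, d, 25, 23, r), (c, n, 15, d, 25, 23, s), (c, n, 15, d, 4, 22, a), (c, n, 15, d, 4, 22, r), (c, n, 15, d, 4, 22, s), (d, y, 15, a, 15, 12, a), (d, y, 15, a, 15, 12, r), (d, y, 15, a, 15, 12, s), (d, y, 15, a, 25, 23, a), (d, y, 15, a, 25, 23, r), (d, y, 15, a, 25, 23, s), (d, y, 15, a, 4, 22, a), (d, y, 15, a, 4, 22, r), (d, y, 15, a, 4, 22, s), (u, c, 32, a, 28, 27, k), (u, c, 32, a, 38, 25, k)}
Apply σ_{F != c}; surviving tuples: {(c, n, 15, d, 15, 12, a), (c, n, 15, d, 15, 12, r), (c, n, 15, d, 15, 12, s), (c, n, 15, d, 25, 23, a), (c, n, 15, d, 25, 23, r), (c, n, 15, d, 25, 23, s), (c, n, 15, d, 4, 22, a), (c, n, 15, d, 4, 22, r), (c, n, 15, d, 4, 22, s), (d, y, 15, a, 15, 12, a), (d, y, 15, a, 15, 12, r), (d, y, 15, a, 15, 12, s), (d, y, 15, a, 25, 23, a), (d, y, 15, a, 25, 23, r), (d, y, 15, a, 25, 23, s), (d, y, 15, a, 4, 22, a), (d, y, 15, a, 4, 22, r), (d, y, 15, a, 4, 22, s)}
Apply σ_{E != c}; surviving tuples: {(d, y, 15, a, 15, 12, a), (d, y, 15, a, 15, 12, r), (d, y, 15, a, 15, 12, s), (d, y, 15, a, 25, 23, a), (d, y, 15, a, 25, 23, r), (d, y, 15, a, 25, 23, s), (d, y, 15, a, 4, 22, a), (d, y, 15, a, 4, 22, r), (d, y, 15, a, 4, 22, s)}
π[G, B]: project onto (G, B) (6 duplicate(s) eliminated) → {(15, 12), (15, 22), (15, 23)}

{(15, 12), (15, 22), (15, 23)}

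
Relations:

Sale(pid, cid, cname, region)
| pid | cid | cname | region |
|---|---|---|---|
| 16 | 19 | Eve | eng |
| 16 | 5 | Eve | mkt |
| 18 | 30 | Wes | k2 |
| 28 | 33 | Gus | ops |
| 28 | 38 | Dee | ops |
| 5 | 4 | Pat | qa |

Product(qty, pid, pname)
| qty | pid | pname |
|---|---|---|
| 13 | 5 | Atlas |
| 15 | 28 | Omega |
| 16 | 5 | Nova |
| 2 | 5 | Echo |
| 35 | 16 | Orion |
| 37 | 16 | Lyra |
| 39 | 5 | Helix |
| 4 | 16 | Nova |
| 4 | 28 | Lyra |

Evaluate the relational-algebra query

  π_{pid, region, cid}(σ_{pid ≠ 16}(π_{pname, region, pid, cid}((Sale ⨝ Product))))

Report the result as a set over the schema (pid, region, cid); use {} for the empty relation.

Joining Sale and Product on pid yields {(16, 19, Eve, eng, 35, Orion), (16, 19, Eve, eng, 37, Lyra), (16, 19, Eve, eng, 4, Nova), (16, 5, Eve, mkt, 35, Orion), (16, 5, Eve, mkt, 37, Lyra), (16, 5, Eve, mkt, 4, Nova), (28, 33, Gus, ops, 15, Omega), (28, 33, Gus, ops, 4, Lyra), (28, 38, Dee, ops, 15, Omega), (28, 38, Dee, ops, 4, Lyra), (5, 4, Pat, qa, 13, Atlas), (5, 4, Pat, qa, 16, Nova), (5, 4, Pat, qa, 2, Echo), (5, 4, Pat, qa, 39, Helix)}.
Projecting to pname, region, pid, cid: {(Atlas, qa, 5, 4), (Echo, qa, 5, 4), (Helix, qa, 5, 4), (Lyra, eng, 16, 19), (Lyra, mkt, 16, 5), (Lyra, ops, 28, 33), (Lyra, ops, 28, 38), (Nova, eng, 16, 19), (Nova, mkt, 16, 5), (Nova, qa, 5, 4), (Omega, ops, 28, 33), (Omega, ops, 28, 38), (Orion, eng, 16, 19), (Orion, mkt, 16, 5)}
σ[pid ≠ 16]: keep tuples satisfying pid ≠ 16 → {(Atlas, qa, 5, 4), (Echo, qa, 5, 4), (Helix, qa, 5, 4), (Lyra, ops, 28, 33), (Lyra, ops, 28, 38), (Nova, qa, 5, 4), (Omega, ops, 28, 33), (Omega, ops, 28, 38)}
Projecting to pid, region, cid (5 duplicate(s) eliminated): {(28, ops, 33), (28, ops, 38), (5, qa, 4)}

{(28, ops, 33), (28, ops, 38), (5, qa, 4)}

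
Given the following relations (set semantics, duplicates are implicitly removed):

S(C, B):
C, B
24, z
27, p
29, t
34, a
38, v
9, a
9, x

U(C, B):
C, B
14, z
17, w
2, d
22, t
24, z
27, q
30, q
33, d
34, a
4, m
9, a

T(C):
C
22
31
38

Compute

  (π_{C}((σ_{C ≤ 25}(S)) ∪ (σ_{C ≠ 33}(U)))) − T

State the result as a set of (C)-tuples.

{14, 17, 2, 24, 27, 30, 34, 4, 9}

Filtering on C ≤ 25 leaves {(24, z), (9, a), (9, x)}.
Filtering on C ≠ 33 leaves {(14, z), (17, w), (2, d), (22, t), (24, z), (27, q), (30, q), (34, a), (4, m), (9, a)}.
Union: {(24, z), (9, a), (9, x)} with {(14, z), (17, w), (2, d), (22, t), (24, z), (27, q), (30, q), (34, a), (4, m), (9, a)} → {(14, z), (17, w), (2, d), (22, t), (24, z), (27, q), (30, q), (34, a), (4, m), (9, a), (9, x)}
π_{C} gives {14, 17, 2, 22, 24, 27, 30, 34, 4, 9} (1 duplicate(s) eliminated).
Difference: {14, 17, 2, 22, 24, 27, 30, 34, 4, 9} with {22, 31, 38} → {14, 17, 2, 24, 27, 30, 34, 4, 9}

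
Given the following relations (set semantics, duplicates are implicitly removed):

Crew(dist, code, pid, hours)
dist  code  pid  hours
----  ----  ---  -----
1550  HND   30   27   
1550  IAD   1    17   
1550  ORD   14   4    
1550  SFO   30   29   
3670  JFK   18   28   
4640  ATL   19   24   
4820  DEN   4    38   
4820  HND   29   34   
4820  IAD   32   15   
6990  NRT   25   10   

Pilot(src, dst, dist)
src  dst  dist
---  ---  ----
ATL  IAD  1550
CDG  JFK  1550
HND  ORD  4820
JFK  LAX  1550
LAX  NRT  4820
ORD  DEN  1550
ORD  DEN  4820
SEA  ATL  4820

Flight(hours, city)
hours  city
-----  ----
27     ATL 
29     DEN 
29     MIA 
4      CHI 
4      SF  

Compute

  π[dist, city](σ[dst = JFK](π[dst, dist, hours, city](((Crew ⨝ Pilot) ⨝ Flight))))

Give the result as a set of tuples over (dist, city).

{(1550, ATL), (1550, CHI), (1550, DEN), (1550, MIA), (1550, SF)}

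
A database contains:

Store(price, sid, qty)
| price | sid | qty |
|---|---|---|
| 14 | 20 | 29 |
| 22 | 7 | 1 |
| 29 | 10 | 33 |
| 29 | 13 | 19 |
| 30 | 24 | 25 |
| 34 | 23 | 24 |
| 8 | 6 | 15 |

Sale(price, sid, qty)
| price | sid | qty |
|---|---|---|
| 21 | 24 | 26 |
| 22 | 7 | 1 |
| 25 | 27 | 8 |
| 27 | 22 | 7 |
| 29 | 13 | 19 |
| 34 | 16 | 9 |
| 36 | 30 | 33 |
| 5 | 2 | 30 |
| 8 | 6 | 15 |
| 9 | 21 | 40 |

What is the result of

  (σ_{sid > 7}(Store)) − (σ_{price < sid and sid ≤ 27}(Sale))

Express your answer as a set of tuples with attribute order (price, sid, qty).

{(14, 20, 29), (29, 10, 33), (29, 13, 19), (30, 24, 25), (34, 23, 24)}

Apply σ_{sid > 7}; surviving tuples: {(14, 20, 29), (29, 10, 33), (29, 13, 19), (30, 24, 25), (34, 23, 24)}
Apply σ_{price < sid and sid ≤ 27}; surviving tuples: {(21, 24, 26), (25, 27, 8), (9, 21, 40)}
Taking the difference: {(14, 20, 29), (29, 10, 33), (29, 13, 19), (30, 24, 25), (34, 23, 24)}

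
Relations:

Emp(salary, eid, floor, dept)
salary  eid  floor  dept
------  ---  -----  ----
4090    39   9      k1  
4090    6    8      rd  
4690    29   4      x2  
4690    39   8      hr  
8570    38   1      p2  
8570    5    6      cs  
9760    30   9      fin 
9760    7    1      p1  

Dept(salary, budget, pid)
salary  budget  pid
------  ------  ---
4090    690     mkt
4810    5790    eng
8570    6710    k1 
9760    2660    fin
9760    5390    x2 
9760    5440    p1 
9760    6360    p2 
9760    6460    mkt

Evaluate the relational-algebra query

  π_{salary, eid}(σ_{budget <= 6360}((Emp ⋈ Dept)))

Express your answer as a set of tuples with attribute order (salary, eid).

Emp ⋈ Dept (natural join on salary): {(4090, 39, 9, k1, 690, mkt), (4090, 6, 8, rd, 690, mkt), (8570, 38, 1, p2, 6710, k1), (8570, 5, 6, cs, 6710, k1), (9760, 30, 9, fin, 2660, fin), (9760, 30, 9, fin, 5390, x2), (9760, 30, 9, fin, 5440, p1), (9760, 30, 9, fin, 6360, p2), (9760, 30, 9, fin, 6460, mkt), (9760, 7, 1, p1, 2660, fin), (9760, 7, 1, p1, 5390, x2), (9760, 7, 1, p1, 5440, p1), (9760, 7, 1, p1, 6360, p2), (9760, 7, 1, p1, 6460, mkt)}
Filtering on budget <= 6360 leaves {(4090, 39, 9, k1, 690, mkt), (4090, 6, 8, rd, 690, mkt), (9760, 30, 9, fin, 2660, fin), (9760, 30, 9, fin, 5390, x2), (9760, 30, 9, fin, 5440, p1), (9760, 30, 9, fin, 6360, p2), (9760, 7, 1, p1, 2660, fin), (9760, 7, 1, p1, 5390, x2), (9760, 7, 1, p1, 5440, p1), (9760, 7, 1, p1, 6360, p2)}.
π[salary, eid]: project onto (salary, eid) (6 duplicate(s) eliminated) → {(4090, 39), (4090, 6), (9760, 30), (9760, 7)}

{(4090, 39), (4090, 6), (9760, 30), (9760, 7)}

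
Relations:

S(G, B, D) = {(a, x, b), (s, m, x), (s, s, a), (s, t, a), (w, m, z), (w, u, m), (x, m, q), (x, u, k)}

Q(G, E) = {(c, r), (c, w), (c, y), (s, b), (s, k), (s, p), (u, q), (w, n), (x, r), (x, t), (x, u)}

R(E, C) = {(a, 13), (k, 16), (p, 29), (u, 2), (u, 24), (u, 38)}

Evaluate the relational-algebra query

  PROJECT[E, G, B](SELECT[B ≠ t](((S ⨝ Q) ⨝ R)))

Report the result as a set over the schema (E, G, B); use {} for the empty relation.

{(k, s, m), (k, s, s), (p, s, m), (p, s, s), (u, x, m), (u, x, u)}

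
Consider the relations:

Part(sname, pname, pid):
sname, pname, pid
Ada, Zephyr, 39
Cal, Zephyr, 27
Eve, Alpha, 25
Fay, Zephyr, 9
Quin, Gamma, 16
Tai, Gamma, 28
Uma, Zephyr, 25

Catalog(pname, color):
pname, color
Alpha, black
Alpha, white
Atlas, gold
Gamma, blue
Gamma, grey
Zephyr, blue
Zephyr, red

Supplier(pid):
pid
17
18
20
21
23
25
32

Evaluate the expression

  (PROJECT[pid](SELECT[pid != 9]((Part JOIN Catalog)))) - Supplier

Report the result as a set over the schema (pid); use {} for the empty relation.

{16, 27, 28, 39}

Joining Part and Catalog on pname yields {(Ada, Zephyr, 39, blue), (Ada, Zephyr, 39, red), (Cal, Zephyr, 27, blue), (Cal, Zephyr, 27, red), (Eve, Alpha, 25, black), (Eve, Alpha, 25, white), (Fay, Zephyr, 9, blue), (Fay, Zephyr, 9, red), (Quin, Gamma, 16, blue), (Quin, Gamma, 16, grey), (Tai, Gamma, 28, blue), (Tai, Gamma, 28, grey), (Uma, Zephyr, 25, blue), (Uma, Zephyr, 25, red)}.
σ[pid != 9]: keep tuples satisfying pid != 9 → {(Ada, Zephyr, 39, blue), (Ada, Zephyr, 39, red), (Cal, Zephyr, 27, blue), (Cal, Zephyr, 27, red), (Eve, Alpha, 25, black), (Eve, Alpha, 25, white), (Quin, Gamma, 16, blue), (Quin, Gamma, 16, grey), (Tai, Gamma, 28, blue), (Tai, Gamma, 28, grey), (Uma, Zephyr, 25, blue), (Uma, Zephyr, 25, red)}
Projecting to pid (7 duplicate(s) eliminated): {16, 25, 27, 28, 39}
Taking the difference: {16, 27, 28, 39}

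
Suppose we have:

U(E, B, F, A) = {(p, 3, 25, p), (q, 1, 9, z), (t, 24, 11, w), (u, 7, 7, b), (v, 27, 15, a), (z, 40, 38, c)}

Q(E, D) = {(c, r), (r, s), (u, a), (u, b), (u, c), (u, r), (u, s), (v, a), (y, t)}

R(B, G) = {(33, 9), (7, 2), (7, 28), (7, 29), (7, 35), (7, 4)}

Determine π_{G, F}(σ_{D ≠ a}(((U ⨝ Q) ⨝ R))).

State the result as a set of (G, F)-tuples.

Joining U and Q on E yields {(u, 7, 7, b, a), (u, 7, 7, b, b), (u, 7, 7, b, c), (u, 7, 7, b, r), (u, 7, 7, b, s), (v, 27, 15, a, a)}.
Joining (U ⨝ Q) and R on B yields {(u, 7, 7, b, a, 2), (u, 7, 7, b, a, 28), (u, 7, 7, b, a, 29), (u, 7, 7, b, a, 35), (u, 7, 7, b, a, 4), (u, 7, 7, b, b, 2), (u, 7, 7, b, b, 28), (u, 7, 7, b, b, 29), (u, 7, 7, b, b, 35), (u, 7, 7, b, b, 4), (u, 7, 7, b, c, 2), (u, 7, 7, b, c, 28), (u, 7, 7, b, c, 29), (u, 7, 7, b, c, 35), (u, 7, 7, b, c, 4), (u, 7, 7, b, r, 2), (u, 7, 7, b, r, 28), (u, 7, 7, b, r, 29), (u, 7, 7, b, r, 35), (u, 7, 7, b, r, 4), (u, 7, 7, b, s, 2), (u, 7, 7, b, s, 28), (u, 7, 7, b, s, 29), (u, 7, 7, b, s, 35), (u, 7, 7, b, s, 4)}.
Selection D ≠ a: {(u, 7, 7, b, b, 2), (u, 7, 7, b, b, 28), (u, 7, 7, b, b, 29), (u, 7, 7, b, b, 35), (u, 7, 7, b, b, 4), (u, 7, 7, b, c, 2), (u, 7, 7, b, c, 28), (u, 7, 7, b, c, 29), (u, 7, 7, b, c, 35), (u, 7, 7, b, c, 4), (u, 7, 7, b, r, 2), (u, 7, 7, b, r, 28), (u, 7, 7, b, r, 29), (u, 7, 7, b, r, 35), (u, 7, 7, b, r, 4), (u, 7, 7, b, s, 2), (u, 7, 7, b, s, 28), (u, 7, 7, b, s, 29), (u, 7, 7, b, s, 35), (u, 7, 7, b, s, 4)}
π_{G, F} gives {(2, 7), (28, 7), (29, 7), (35, 7), (4, 7)} (15 duplicate(s) eliminated).

{(2, 7), (28, 7), (29, 7), (35, 7), (4, 7)}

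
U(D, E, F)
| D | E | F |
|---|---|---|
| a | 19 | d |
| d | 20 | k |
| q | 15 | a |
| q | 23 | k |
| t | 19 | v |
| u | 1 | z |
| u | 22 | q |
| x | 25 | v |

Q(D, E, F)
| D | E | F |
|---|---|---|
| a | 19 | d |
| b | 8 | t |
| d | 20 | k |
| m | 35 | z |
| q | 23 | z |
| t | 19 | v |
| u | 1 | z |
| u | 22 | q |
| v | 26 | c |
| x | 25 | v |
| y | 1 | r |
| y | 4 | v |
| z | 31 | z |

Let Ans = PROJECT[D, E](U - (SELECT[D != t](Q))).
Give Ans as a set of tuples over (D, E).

{(q, 15), (q, 23), (t, 19)}

σ[D != t]: keep tuples satisfying D != t → {(a, 19, d), (b, 8, t), (d, 20, k), (m, 35, z), (q, 23, z), (u, 1, z), (u, 22, q), (v, 26, c), (x, 25, v), (y, 1, r), (y, 4, v), (z, 31, z)}
Taking the difference: {(q, 15, a), (q, 23, k), (t, 19, v)}
π_{D, E} gives {(q, 15), (q, 23), (t, 19)}.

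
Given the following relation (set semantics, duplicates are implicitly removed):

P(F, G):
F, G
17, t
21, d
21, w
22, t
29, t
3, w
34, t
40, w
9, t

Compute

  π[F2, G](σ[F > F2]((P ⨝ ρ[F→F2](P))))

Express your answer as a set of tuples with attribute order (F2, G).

{(17, t), (21, w), (22, t), (29, t), (3, w), (9, t)}

ρ[F→F2]: schema becomes (F2, G); tuples unchanged.
Natural join on G: {(17, t, 17), (17, t, 22), (17, t, 29), (17, t, 34), (17, t, 9), (21, d, 21), (21, w, 21), (21, w, 3), (21, w, 40), (22, t, 17), (22, t, 22), (22, t, 29), (22, t, 34), (22, t, 9), (29, t, 17), (29, t, 22), (29, t, 29), (29, t, 34), (29, t, 9), (3, w, 21), (3, w, 3), (3, w, 40), (34, t, 17), (34, t, 22), (34, t, 29), (34, t, 34), (34, t, 9), (40, w, 21), (40, w, 3), (40, w, 40), (9, t, 17), (9, t, 22), (9, t, 29), (9, t, 34), (9, t, 9)}
σ[F > F2]: keep tuples satisfying F > F2 → {(17, t, 9), (21, w, 3), (22, t, 17), (22, t, 9), (29, t, 17), (29, t, 22), (29, t, 9), (34, t, 17), (34, t, 22), (34, t, 29), (34, t, 9), (40, w, 21), (40, w, 3)}
Keep only column(s) F2, G (7 duplicate(s) eliminated): {(17, t), (21, w), (22, t), (29, t), (3, w), (9, t)}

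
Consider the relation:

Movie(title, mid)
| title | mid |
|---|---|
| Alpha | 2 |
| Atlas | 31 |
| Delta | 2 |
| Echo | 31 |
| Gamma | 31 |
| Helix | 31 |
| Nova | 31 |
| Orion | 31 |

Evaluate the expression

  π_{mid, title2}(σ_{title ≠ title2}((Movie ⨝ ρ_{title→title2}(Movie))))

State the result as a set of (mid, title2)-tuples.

ρ[title→title2]: schema becomes (title2, mid); tuples unchanged.
Natural join on mid: {(Alpha, 2, Alpha), (Alpha, 2, Delta), (Atlas, 31, Atlas), (Atlas, 31, Echo), (Atlas, 31, Gamma), (Atlas, 31, Helix), (Atlas, 31, Nova), (Atlas, 31, Orion), (Delta, 2, Alpha), (Delta, 2, Delta), (Echo, 31, Atlas), (Echo, 31, Echo), (Echo, 31, Gamma), (Echo, 31, Helix), (Echo, 31, Nova), (Echo, 31, Orion), (Gamma, 31, Atlas), (Gamma, 31, Echo), (Gamma, 31, Gamma), (Gamma, 31, Helix), (Gamma, 31, Nova), (Gamma, 31, Orion), (Helix, 31, Atlas), (Helix, 31, Echo), (Helix, 31, Gamma), (Helix, 31, Helix), (Helix, 31, Nova), (Helix, 31, Orion), (Nova, 31, Atlas), (Nova, 31, Echo), (Nova, 31, Gamma), (Nova, 31, Helix), (Nova, 31, Nova), (Nova, 31, Orion), (Orion, 31, Atlas), (Orion, 31, Echo), (Orion, 31, Gamma), (Orion, 31, Helix), (Orion, 31, Nova), (Orion, 31, Orion)}
Apply σ_{title ≠ title2}; surviving tuples: {(Alpha, 2, Delta), (Atlas, 31, Echo), (Atlas, 31, Gamma), (Atlas, 31, Helix), (Atlas, 31, Nova), (Atlas, 31, Orion), (Delta, 2, Alpha), (Echo, 31, Atlas), (Echo, 31, Gamma), (Echo, 31, Helix), (Echo, 31, Nova), (Echo, 31, Orion), (Gamma, 31, Atlas), (Gamma, 31, Echo), (Gamma, 31, Helix), (Gamma, 31, Nova), (Gamma, 31, Orion), (Helix, 31, Atlas), (Helix, 31, Echo), (Helix, 31, Gamma), (Helix, 31, Nova), (Helix, 31, Orion), (Nova, 31, Atlas), (Nova, 31, Echo), (Nova, 31, Gamma), (Nova, 31, Helix), (Nova, 31, Orion), (Orion, 31, Atlas), (Orion, 31, Echo), (Orion, 31, Gamma), (Orion, 31, Helix), (Orion, 31, Nova)}
Keep only column(s) mid, title2 (24 duplicate(s) eliminated): {(2, Alpha), (2, Delta), (31, Atlas), (31, Echo), (31, Gamma), (31, Helix), (31, Nova), (31, Orion)}

{(2, Alpha), (2, Delta), (31, Atlas), (31, Echo), (31, Gamma), (31, Helix), (31, Nova), (31, Orion)}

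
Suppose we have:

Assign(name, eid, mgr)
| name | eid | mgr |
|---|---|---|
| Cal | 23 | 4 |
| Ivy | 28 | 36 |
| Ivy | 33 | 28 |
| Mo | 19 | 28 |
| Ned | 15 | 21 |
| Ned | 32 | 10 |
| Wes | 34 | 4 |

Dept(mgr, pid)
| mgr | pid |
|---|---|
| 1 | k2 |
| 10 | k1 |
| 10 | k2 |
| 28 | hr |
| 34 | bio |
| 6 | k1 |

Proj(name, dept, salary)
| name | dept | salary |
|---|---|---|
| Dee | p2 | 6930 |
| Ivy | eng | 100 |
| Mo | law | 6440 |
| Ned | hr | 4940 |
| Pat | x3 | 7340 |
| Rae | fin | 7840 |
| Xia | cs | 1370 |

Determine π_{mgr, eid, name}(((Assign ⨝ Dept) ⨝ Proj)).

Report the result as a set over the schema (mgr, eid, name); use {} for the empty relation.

{(10, 32, Ned), (28, 19, Mo), (28, 33, Ivy)}

Assign ⋈ Dept (natural join on mgr): {(Ivy, 33, 28, hr), (Mo, 19, 28, hr), (Ned, 32, 10, k1), (Ned, 32, 10, k2)}
(Assign ⨝ Dept) ⋈ Proj (natural join on name): {(Ivy, 33, 28, hr, eng, 100), (Mo, 19, 28, hr, law, 6440), (Ned, 32, 10, k1, hr, 4940), (Ned, 32, 10, k2, hr, 4940)}
π[mgr, eid, name]: project onto (mgr, eid, name) (1 duplicate(s) eliminated) → {(10, 32, Ned), (28, 19, Mo), (28, 33, Ivy)}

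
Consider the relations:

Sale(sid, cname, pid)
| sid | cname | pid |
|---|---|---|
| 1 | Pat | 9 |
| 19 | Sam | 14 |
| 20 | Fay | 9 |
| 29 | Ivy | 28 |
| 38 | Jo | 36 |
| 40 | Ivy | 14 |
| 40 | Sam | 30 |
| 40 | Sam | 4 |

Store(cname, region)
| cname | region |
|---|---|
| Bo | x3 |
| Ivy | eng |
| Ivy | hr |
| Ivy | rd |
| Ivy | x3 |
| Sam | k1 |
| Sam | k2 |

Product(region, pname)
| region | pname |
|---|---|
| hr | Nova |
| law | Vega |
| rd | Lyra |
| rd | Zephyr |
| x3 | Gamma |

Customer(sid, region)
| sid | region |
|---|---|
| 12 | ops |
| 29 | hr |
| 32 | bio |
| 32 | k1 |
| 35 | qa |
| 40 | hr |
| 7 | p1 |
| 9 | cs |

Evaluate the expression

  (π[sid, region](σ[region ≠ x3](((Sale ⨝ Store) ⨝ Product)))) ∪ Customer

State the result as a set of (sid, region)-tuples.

{(12, ops), (29, hr), (29, rd), (32, bio), (32, k1), (35, qa), (40, hr), (40, rd), (7, p1), (9, cs)}

Natural join on cname: {(19, Sam, 14, k1), (19, Sam, 14, k2), (29, Ivy, 28, eng), (29, Ivy, 28, hr), (29, Ivy, 28, rd), (29, Ivy, 28, x3), (40, Ivy, 14, eng), (40, Ivy, 14, hr), (40, Ivy, 14, rd), (40, Ivy, 14, x3), (40, Sam, 30, k1), (40, Sam, 30, k2), (40, Sam, 4, k1), (40, Sam, 4, k2)}
Natural join on region: {(29, Ivy, 28, hr, Nova), (29, Ivy, 28, rd, Lyra), (29, Ivy, 28, rd, Zephyr), (29, Ivy, 28, x3, Gamma), (40, Ivy, 14, hr, Nova), (40, Ivy, 14, rd, Lyra), (40, Ivy, 14, rd, Zephyr), (40, Ivy, 14, x3, Gamma)}
Selection region ≠ x3: {(29, Ivy, 28, hr, Nova), (29, Ivy, 28, rd, Lyra), (29, Ivy, 28, rd, Zephyr), (40, Ivy, 14, hr, Nova), (40, Ivy, 14, rd, Lyra), (40, Ivy, 14, rd, Zephyr)}
π_{sid, region} gives {(29, hr), (29, rd), (40, hr), (40, rd)} (2 duplicate(s) eliminated).
Set union of the two operands is {(12, ops), (29, hr), (29, rd), (32, bio), (32, k1), (35, qa), (40, hr), (40, rd), (7, p1), (9, cs)}.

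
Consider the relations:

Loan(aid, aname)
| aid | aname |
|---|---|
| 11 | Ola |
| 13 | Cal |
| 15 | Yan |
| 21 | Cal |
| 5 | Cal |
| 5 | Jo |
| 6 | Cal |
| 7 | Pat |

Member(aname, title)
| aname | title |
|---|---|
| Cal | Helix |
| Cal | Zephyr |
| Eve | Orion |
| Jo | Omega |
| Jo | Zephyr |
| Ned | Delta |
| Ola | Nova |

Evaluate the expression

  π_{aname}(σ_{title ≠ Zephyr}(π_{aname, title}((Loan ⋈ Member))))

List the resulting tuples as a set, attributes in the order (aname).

Joining Loan and Member on aname yields {(11, Ola, Nova), (13, Cal, Helix), (13, Cal, Zephyr), (21, Cal, Helix), (21, Cal, Zephyr), (5, Cal, Helix), (5, Cal, Zephyr), (5, Jo, Omega), (5, Jo, Zephyr), (6, Cal, Helix), (6, Cal, Zephyr)}.
Projecting to aname, title (6 duplicate(s) eliminated): {(Cal, Helix), (Cal, Zephyr), (Jo, Omega), (Jo, Zephyr), (Ola, Nova)}
Apply σ_{title ≠ Zephyr}; surviving tuples: {(Cal, Helix), (Jo, Omega), (Ola, Nova)}
Projecting to aname: {Cal, Jo, Ola}

{Cal, Jo, Ola}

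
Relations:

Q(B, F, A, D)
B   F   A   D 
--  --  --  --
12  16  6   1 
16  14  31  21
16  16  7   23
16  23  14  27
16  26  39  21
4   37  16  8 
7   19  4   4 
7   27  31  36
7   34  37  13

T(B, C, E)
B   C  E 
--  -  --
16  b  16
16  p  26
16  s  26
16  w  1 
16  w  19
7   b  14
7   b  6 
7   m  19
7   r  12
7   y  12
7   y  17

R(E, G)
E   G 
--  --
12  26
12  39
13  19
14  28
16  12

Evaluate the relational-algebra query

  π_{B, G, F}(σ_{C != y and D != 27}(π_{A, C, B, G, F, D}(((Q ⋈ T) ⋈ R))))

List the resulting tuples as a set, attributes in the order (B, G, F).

Natural join on B: {(16, 14, 31, 21, b, 16), (16, 14, 31, 21, p, 26), (16, 14, 31, 21, s, 26), (16, 14, 31, 21, w, 1), (16, 14, 31, 21, w, 19), (16, 16, 7, 23, b, 16), (16, 16, 7, 23, p, 26), (16, 16, 7, 23, s, 26), (16, 16, 7, 23, w, 1), (16, 16, 7, 23, w, 19), (16, 23, 14, 27, b, 16), (16, 23, 14, 27, p, 26), (16, 23, 14, 27, s, 26), (16, 23, 14, 27, w, 1), (16, 23, 14, 27, w, 19), (16, 26, 39, 21, b, 16), (16, 26, 39, 21, p, 26), (16, 26, 39, 21, s, 26), (16, 26, 39, 21, w, 1), (16, 26, 39, 21, w, 19), (7, 19, 4, 4, b, 14), (7, 19, 4, 4, b, 6), (7, 19, 4, 4, m, 19), (7, 19, 4, 4, r, 12), (7, 19, 4, 4, y, 12), (7, 19, 4, 4, y, 17), (7, 27, 31, 36, b, 14), (7, 27, 31, 36, b, 6), (7, 27, 31, 36, m, 19), (7, 27, 31, 36, r, 12), (7, 27, 31, 36, y, 12), (7, 27, 31, 36, y, 17), (7, 34, 37, 13, b, 14), (7, 34, 37, 13, b, 6), (7, 34, 37, 13, m, 19), (7, 34, 37, 13, r, 12), (7, 34, 37, 13, y, 12), (7, 34, 37, 13, y, 17)}
Natural join on E: {(16, 14, 31, 21, b, 16, 12), (16, 16, 7, 23, b, 16, 12), (16, 23, 14, 27, b, 16, 12), (16, 26, 39, 21, b, 16, 12), (7, 19, 4, 4, b, 14, 28), (7, 19, 4, 4, r, 12, 26), (7, 19, 4, 4, r, 12, 39), (7, 19, 4, 4, y, 12, 26), (7, 19, 4, 4, y, 12, 39), (7, 27, 31, 36, b, 14, 28), (7, 27, 31, 36, r, 12, 26), (7, 27, 31, 36, r, 12, 39), (7, 27, 31, 36, y, 12, 26), (7, 27, 31, 36, y, 12, 39), (7, 34, 37, 13, b, 14, 28), (7, 34, 37, 13, r, 12, 26), (7, 34, 37, 13, r, 12, 39), (7, 34, 37, 13, y, 12, 26), (7, 34, 37, 13, y, 12, 39)}
Projecting to A, C, B, G, F, D: {(14, b, 16, 12, 23, 27), (31, b, 16, 12, 14, 21), (31, b, 7, 28, 27, 36), (31, r, 7, 26, 27, 36), (31, r, 7, 39, 27, 36), (31, y, 7, 26, 27, 36), (31, y, 7, 39, 27, 36), (37, b, 7, 28, 34, 13), (37, r, 7, 26, 34, 13), (37, r, 7, 39, 34, 13), (37, y, 7, 26, 34, 13), (37, y, 7, 39, 34, 13), (39, b, 16, 12, 26, 21), (4, b, 7, 28, 19, 4), (4, r, 7, 26, 19, 4), (4, r, 7, 39, 19, 4), (4, y, 7, 26, 19, 4), (4, y, 7, 39, 19, 4), (7, b, 16, 12, 16, 23)}
Apply σ_{C != y and D != 27}; surviving tuples: {(31, b, 16, 12, 14, 21), (31, b, 7, 28, 27, 36), (31, r, 7, 26, 27, 36), (31, r, 7, 39, 27, 36), (37, b, 7, 28, 34, 13), (37, r, 7, 26, 34, 13), (37, r, 7, 39, 34, 13), (39, b, 16, 12, 26, 21), (4, b, 7, 28, 19, 4), (4, r, 7, 26, 19, 4), (4, r, 7, 39, 19, 4), (7, b, 16, 12, 16, 23)}
Projecting to B, G, F: {(16, 12, 14), (16, 12, 16), (16, 12, 26), (7, 26, 19), (7, 26, 27), (7, 26, 34), (7, 28, 19), (7, 28, 27), (7, 28, 34), (7, 39, 19), (7, 39, 27), (7, 39, 34)}

{(16, 12, 14), (16, 12, 16), (16, 12, 26), (7, 26, 19), (7, 26, 27), (7, 26, 34), (7, 28, 19), (7, 28, 27), (7, 28, 34), (7, 39, 19), (7, 39, 27), (7, 39, 34)}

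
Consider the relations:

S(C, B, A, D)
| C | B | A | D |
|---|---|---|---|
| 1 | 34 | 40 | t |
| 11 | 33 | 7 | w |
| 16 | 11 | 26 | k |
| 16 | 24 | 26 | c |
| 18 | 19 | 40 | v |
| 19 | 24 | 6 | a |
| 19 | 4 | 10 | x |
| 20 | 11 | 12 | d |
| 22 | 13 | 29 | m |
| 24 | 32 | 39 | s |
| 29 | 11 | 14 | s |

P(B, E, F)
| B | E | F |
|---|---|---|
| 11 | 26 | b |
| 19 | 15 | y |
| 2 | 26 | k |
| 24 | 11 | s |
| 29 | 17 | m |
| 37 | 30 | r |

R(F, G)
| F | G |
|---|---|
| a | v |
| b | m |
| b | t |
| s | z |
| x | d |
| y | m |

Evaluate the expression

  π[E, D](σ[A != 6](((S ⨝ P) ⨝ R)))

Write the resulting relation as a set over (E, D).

Joining S and P on B yields {(16, 11, 26, k, 26, b), (16, 24, 26, c, 11, s), (18, 19, 40, v, 15, y), (19, 24, 6, a, 11, s), (20, 11, 12, d, 26, b), (29, 11, 14, s, 26, b)}.
Joining (S ⨝ P) and R on F yields {(16, 11, 26, k, 26, b, m), (16, 11, 26, k, 26, b, t), (16, 24, 26, c, 11, s, z), (18, 19, 40, v, 15, y, m), (19, 24, 6, a, 11, s, z), (20, 11, 12, d, 26, b, m), (20, 11, 12, d, 26, b, t), (29, 11, 14, s, 26, b, m), (29, 11, 14, s, 26, b, t)}.
σ[A != 6]: keep tuples satisfying A != 6 → {(16, 11, 26, k, 26, b, m), (16, 11, 26, k, 26, b, t), (16, 24, 26, c, 11, s, z), (18, 19, 40, v, 15, y, m), (20, 11, 12, d, 26, b, m), (20, 11, 12, d, 26, b, t), (29, 11, 14, s, 26, b, m), (29, 11, 14, s, 26, b, t)}
Projecting to E, D (3 duplicate(s) eliminated): {(11, c), (15, v), (26, d), (26, k), (26, s)}

{(11, c), (15, v), (26, d), (26, k), (26, s)}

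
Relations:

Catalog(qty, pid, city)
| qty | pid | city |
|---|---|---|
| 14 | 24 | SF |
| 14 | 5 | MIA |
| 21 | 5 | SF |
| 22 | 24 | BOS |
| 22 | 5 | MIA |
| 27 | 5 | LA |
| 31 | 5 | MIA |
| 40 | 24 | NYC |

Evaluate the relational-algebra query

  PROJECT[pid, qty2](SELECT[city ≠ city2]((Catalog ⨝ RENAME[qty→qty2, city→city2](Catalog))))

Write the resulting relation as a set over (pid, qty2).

ρ[qty→qty2, city→city2]: schema becomes (qty2, pid, city2); tuples unchanged.
Joining Catalog and RENAME[qty→qty2, city→city2](Catalog) on pid yields {(14, 24, SF, 14, SF), (14, 24, SF, 22, BOS), (14, 24, SF, 40, NYC), (14, 5, MIA, 14, MIA), (14, 5, MIA, 21, SF), (14, 5, MIA, 22, MIA), (14, 5, MIA, 27, LA), (14, 5, MIA, 31, MIA), (21, 5, SF, 14, MIA), (21, 5, SF, 21, SF), (21, 5, SF, 22, MIA), (21, 5, SF, 27, LA), (21, 5, SF, 31, MIA), (22, 24, BOS, 14, SF), (22, 24, BOS, 22, BOS), (22, 24, BOS, 40, NYC), (22, 5, MIA, 14, MIA), (22, 5, MIA, 21, SF), (22, 5, MIA, 22, MIA), (22, 5, MIA, 27, LA), (22, 5, MIA, 31, MIA), (27, 5, LA, 14, MIA), (27, 5, LA, 21, SF), (27, 5, LA, 22, MIA), (27, 5, LA, 27, LA), (27, 5, LA, 31, MIA), (31, 5, MIA, 14, MIA), (31, 5, MIA, 21, SF), (31, 5, MIA, 22, MIA), (31, 5, MIA, 27, LA), (31, 5, MIA, 31, MIA), (40, 24, NYC, 14, SF), (40, 24, NYC, 22, BOS), (40, 24, NYC, 40, NYC)}.
Apply σ_{city ≠ city2}; surviving tuples: {(14, 24, SF, 22, BOS), (14, 24, SF, 40, NYC), (14, 5, MIA, 21, SF), (14, 5, MIA, 27, LA), (21, 5, SF, 14, MIA), (21, 5, SF, 22, MIA), (21, 5, SF, 27, LA), (21, 5, SF, 31, MIA), (22, 24, BOS, 14, SF), (22, 24, BOS, 40, NYC), (22, 5, MIA, 21, SF), (22, 5, MIA, 27, LA), (27, 5, LA, 14, MIA), (27, 5, LA, 21, SF), (27, 5, LA, 22, MIA), (27, 5, LA, 31, MIA), (31, 5, MIA, 21, SF), (31, 5, MIA, 27, LA), (40, 24, NYC, 14, SF), (40, 24, NYC, 22, BOS)}
Projecting to pid, qty2 (12 duplicate(s) eliminated): {(24, 14), (24, 22), (24, 40), (5, 14), (5, 21), (5, 22), (5, 27), (5, 31)}

{(24, 14), (24, 22), (24, 40), (5, 14), (5, 21), (5, 22), (5, 27), (5, 31)}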